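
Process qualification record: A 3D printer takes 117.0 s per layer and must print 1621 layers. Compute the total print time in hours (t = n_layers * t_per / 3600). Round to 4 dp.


t = 1621 * 117.0 / 3600 = 52.6825 hrs


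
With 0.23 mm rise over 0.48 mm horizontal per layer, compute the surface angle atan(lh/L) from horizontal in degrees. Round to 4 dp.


angle = atan(0.23/0.48) = 25.6022 degrees


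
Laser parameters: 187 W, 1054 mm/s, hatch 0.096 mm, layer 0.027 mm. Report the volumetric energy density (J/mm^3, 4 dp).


E = 187 / (1054*0.096*0.027) = 68.4488 J/mm^3


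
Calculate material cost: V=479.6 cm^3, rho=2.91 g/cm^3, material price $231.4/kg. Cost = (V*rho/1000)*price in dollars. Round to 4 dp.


Mass = 479.6*2.91/1000 = 1.395636 kg
Cost = 1.395636 * 231.4 = 322.9502 $


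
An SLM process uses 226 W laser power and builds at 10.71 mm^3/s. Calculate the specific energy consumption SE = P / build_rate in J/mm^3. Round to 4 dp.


SE = 226 / 10.71 = 21.1018 J/mm^3


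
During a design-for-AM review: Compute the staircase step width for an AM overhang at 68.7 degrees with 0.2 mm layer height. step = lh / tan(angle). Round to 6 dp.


step = 0.2 / tan(68.7) = 0.077977 mm


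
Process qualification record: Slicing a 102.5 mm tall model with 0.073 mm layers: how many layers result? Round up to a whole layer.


Layers = ceil(102.5/0.073) = 1405


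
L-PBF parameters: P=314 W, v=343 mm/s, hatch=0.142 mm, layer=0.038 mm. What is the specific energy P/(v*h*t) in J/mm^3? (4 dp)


Build rate = 343 * 0.142 * 0.038 = 1.850828 mm^3/s
SE = 314 / 1.850828 = 169.6538 J/mm^3


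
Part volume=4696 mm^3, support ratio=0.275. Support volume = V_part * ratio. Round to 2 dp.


V_support = 4696 * 0.275 = 1291.4 mm^3


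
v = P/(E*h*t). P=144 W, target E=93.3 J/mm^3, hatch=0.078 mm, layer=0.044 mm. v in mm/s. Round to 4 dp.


v = 144 / (93.3*0.078*0.044) = 449.7111 mm/s


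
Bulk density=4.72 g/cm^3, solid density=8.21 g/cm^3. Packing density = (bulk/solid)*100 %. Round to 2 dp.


Packing = (4.72/8.21)*100 = 57.49 %


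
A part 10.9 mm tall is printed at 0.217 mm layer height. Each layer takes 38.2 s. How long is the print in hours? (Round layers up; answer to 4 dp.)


Layers = ceil(10.9/0.217) = 51
t = 51 * 38.2 / 3600 = 0.5412 hrs


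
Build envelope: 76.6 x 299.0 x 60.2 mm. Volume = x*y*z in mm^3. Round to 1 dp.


V = 76.6 * 299.0 * 60.2 = 1378784.7 mm^3


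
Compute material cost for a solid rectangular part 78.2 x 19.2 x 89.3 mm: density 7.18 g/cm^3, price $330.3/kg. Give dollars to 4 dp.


V = 78.2 * 19.2 * 89.3 = 134078.592 mm^3 = 134.078592 cm^3
Mass = 134.078592 * 7.18 / 1000 = 0.96268429 kg
Cost = 0.96268429 * 330.3 = 317.9746 $


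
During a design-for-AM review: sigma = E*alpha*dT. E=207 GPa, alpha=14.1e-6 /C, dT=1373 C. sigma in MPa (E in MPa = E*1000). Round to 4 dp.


sigma = 207*1000 * 14.1e-6 * 1373 = 4007.3751 MPa


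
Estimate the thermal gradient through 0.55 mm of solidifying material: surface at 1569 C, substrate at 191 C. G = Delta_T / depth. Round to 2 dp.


G = (1569-191)/0.55 = 2505.45 C/mm


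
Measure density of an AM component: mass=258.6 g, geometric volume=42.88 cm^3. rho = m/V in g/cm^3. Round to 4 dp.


rho = 258.6 / 42.88 = 6.0308 g/cm^3


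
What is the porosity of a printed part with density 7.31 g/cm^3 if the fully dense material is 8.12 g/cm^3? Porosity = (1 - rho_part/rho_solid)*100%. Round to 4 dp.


Porosity = (1-7.31/8.12)*100 = 9.9754 %


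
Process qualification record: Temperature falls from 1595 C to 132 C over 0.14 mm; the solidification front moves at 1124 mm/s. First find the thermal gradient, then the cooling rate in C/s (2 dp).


G = (1595-132)/0.14 = 10450.0 C/mm
CR = 10450.0 * 1124 = 11745800.0 C/s


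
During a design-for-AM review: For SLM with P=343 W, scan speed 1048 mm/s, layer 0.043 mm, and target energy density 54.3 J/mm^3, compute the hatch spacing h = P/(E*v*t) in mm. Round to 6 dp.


h = 343 / (54.3*1048*0.043) = 0.140173 mm


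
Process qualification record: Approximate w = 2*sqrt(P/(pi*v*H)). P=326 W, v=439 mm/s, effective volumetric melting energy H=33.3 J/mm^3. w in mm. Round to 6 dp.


w = 2*sqrt(326/(pi*439*33.3)) = 0.168504 mm


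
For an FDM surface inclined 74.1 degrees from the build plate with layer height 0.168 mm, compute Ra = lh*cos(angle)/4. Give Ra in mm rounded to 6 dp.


Ra = 0.168 * cos(74.1) / 4 = 0.011506 mm


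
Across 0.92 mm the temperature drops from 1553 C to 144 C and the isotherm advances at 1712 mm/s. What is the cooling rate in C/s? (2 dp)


G = (1553-144)/0.92 = 1531.52173913 C/mm
CR = 1531.52173913 * 1712 = 2621965.22 C/s


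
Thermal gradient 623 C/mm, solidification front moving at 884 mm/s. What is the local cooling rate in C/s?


CR = 623 * 884 = 550732 C/s


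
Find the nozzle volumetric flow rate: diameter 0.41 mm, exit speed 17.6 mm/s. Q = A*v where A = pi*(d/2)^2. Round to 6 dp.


A = pi*(0.41/2)^2 = 0.13202543 mm^2
Q = 0.13202543 * 17.6 = 2.323648 mm^3/s


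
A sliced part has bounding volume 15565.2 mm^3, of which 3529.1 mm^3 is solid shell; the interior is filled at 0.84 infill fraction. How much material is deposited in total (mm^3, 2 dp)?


V_infill = (15565.2 - 3529.1) * 0.84 = 10110.32
V_total = 3529.1 + 10110.32 = 13639.42 mm^3


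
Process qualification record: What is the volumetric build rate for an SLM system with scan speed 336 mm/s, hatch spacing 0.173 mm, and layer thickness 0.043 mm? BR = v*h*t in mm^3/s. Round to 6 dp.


Rate = 336 * 0.173 * 0.043 = 2.499504 mm^3/s


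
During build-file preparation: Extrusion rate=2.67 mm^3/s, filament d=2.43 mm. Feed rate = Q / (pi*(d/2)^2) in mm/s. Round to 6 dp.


A = pi*(2.43/2)^2 = 4.637698
v = 2.67 / 4.637698 = 0.575717 mm/s


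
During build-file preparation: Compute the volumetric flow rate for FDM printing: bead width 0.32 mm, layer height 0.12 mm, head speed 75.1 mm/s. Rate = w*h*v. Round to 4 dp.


Rate = 0.32 * 0.12 * 75.1 = 2.8838 mm^3/s


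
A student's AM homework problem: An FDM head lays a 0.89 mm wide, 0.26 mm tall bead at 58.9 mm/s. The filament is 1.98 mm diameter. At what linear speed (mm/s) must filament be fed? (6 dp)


Q = 0.89 * 0.26 * 58.9 = 13.62946 mm^3/s
A_fil = pi*(1.98/2)^2 = 3.07907496 mm^2
v_feed = 13.62946 / 3.07907496 = 4.426479 mm/s


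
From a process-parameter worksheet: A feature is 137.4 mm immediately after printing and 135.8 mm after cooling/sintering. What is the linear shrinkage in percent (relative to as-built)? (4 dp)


Shrinkage = ((137.4-135.8)/137.4)*100 = 1.1645 %


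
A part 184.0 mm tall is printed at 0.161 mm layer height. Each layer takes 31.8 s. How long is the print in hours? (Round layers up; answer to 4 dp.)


Layers = ceil(184.0/0.161) = 1143
t = 1143 * 31.8 / 3600 = 10.0965 hrs


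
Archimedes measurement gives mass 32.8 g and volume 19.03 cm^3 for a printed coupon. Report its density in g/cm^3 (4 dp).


rho = 32.8 / 19.03 = 1.7236 g/cm^3


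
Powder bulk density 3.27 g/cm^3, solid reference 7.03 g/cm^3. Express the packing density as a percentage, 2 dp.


Packing = (3.27/7.03)*100 = 46.51 %


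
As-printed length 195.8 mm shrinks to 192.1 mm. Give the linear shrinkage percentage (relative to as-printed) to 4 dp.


Shrinkage = ((195.8-192.1)/195.8)*100 = 1.8897 %


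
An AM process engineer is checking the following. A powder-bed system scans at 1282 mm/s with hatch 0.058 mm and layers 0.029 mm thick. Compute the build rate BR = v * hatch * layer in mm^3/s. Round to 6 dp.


Rate = 1282 * 0.058 * 0.029 = 2.156324 mm^3/s


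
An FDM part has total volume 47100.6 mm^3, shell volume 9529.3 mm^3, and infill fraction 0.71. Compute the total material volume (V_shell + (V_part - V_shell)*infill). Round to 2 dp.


V_infill = (47100.6 - 9529.3) * 0.71 = 26675.62
V_total = 9529.3 + 26675.62 = 36204.92 mm^3


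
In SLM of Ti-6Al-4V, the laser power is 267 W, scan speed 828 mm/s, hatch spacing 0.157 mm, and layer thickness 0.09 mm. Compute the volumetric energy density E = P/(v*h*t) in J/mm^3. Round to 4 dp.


E = 267 / (828*0.157*0.09) = 22.8212 J/mm^3


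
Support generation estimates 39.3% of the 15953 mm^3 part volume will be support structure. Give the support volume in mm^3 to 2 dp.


V_support = 15953 * 0.393 = 6269.53 mm^3


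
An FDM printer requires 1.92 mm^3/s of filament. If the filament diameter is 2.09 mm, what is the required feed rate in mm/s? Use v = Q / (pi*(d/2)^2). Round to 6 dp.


A = pi*(2.09/2)^2 = 3.430698
v = 1.92 / 3.430698 = 0.559653 mm/s


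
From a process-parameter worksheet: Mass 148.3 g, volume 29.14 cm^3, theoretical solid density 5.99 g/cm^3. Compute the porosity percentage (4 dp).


rho_part = 148.3 / 29.14 = 5.08922443 g/cm^3
Porosity = (1 - 5.08922443/5.99)*100 = 15.038 %


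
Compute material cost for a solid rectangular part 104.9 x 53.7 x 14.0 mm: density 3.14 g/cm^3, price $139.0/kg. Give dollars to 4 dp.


V = 104.9 * 53.7 * 14.0 = 78863.82 mm^3 = 78.86382 cm^3
Mass = 78.86382 * 3.14 / 1000 = 0.24763239 kg
Cost = 0.24763239 * 139.0 = 34.4209 $


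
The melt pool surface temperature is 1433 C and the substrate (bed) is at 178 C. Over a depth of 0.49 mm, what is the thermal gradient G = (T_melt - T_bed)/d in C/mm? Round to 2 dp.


G = (1433-178)/0.49 = 2561.22 C/mm


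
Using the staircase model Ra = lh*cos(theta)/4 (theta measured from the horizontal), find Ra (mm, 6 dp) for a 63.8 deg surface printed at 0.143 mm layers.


Ra = 0.143 * cos(63.8) / 4 = 0.015784 mm


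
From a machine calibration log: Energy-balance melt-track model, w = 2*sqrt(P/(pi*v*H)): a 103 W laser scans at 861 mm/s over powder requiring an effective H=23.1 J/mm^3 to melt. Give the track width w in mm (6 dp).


w = 2*sqrt(103/(pi*861*23.1)) = 0.081202 mm


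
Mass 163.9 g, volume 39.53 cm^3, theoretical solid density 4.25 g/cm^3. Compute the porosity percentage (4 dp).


rho_part = 163.9 / 39.53 = 4.14621806 g/cm^3
Porosity = (1 - 4.14621806/4.25)*100 = 2.4419 %


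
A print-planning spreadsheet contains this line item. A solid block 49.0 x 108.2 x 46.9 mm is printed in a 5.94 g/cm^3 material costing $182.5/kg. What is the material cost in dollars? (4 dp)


V = 49.0 * 108.2 * 46.9 = 248654.42 mm^3 = 248.65442 cm^3
Mass = 248.65442 * 5.94 / 1000 = 1.47700725 kg
Cost = 1.47700725 * 182.5 = 269.5538 $


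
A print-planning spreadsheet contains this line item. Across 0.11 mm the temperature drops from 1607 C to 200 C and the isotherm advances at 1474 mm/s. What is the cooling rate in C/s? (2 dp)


G = (1607-200)/0.11 = 12790.90909091 C/mm
CR = 12790.90909091 * 1474 = 18853800.0 C/s


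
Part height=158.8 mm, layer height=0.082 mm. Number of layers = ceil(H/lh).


Layers = ceil(158.8/0.082) = 1937


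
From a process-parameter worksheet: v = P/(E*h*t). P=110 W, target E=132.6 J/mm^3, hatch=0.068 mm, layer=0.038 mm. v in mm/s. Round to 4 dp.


v = 110 / (132.6*0.068*0.038) = 321.0382 mm/s


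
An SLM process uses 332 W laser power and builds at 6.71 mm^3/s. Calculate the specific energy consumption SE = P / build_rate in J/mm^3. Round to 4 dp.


SE = 332 / 6.71 = 49.4784 J/mm^3


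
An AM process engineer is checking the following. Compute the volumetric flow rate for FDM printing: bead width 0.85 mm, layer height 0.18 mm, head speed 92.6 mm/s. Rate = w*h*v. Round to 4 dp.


Rate = 0.85 * 0.18 * 92.6 = 14.1678 mm^3/s


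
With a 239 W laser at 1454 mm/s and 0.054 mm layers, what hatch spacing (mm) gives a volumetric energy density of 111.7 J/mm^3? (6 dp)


h = 239 / (111.7*1454*0.054) = 0.027251 mm


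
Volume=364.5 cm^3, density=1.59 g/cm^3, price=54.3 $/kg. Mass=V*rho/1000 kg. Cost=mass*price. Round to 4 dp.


Mass = 364.5*1.59/1000 = 0.579555 kg
Cost = 0.579555 * 54.3 = 31.4698 $


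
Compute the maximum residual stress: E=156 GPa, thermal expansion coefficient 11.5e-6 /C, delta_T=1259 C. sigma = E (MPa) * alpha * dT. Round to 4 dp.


sigma = 156*1000 * 11.5e-6 * 1259 = 2258.646 MPa


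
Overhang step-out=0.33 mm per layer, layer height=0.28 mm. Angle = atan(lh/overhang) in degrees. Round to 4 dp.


angle = atan(0.28/0.33) = 40.3141 degrees


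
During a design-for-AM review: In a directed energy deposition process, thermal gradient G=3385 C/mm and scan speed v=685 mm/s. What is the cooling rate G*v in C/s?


CR = 3385 * 685 = 2318725 C/s


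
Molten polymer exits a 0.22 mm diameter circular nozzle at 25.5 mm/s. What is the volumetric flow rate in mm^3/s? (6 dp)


A = pi*(0.22/2)^2 = 0.03801327 mm^2
Q = 0.03801327 * 25.5 = 0.969338 mm^3/s


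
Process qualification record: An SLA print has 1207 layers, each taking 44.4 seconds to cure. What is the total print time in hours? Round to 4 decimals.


t = 1207 * 44.4 / 3600 = 14.8863 hrs


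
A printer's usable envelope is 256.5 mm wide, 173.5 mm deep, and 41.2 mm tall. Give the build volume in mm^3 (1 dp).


V = 256.5 * 173.5 * 41.2 = 1833513.3 mm^3


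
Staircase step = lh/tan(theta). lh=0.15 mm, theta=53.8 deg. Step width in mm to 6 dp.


step = 0.15 / tan(53.8) = 0.109783 mm


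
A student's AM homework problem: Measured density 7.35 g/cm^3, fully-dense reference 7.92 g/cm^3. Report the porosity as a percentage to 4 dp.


Porosity = (1-7.35/7.92)*100 = 7.197 %


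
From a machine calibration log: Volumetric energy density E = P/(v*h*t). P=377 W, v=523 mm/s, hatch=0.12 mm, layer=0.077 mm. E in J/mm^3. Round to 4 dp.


E = 377 / (523*0.12*0.077) = 78.0131 J/mm^3


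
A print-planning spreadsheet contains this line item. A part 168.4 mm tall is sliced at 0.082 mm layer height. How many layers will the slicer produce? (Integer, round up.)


Layers = ceil(168.4/0.082) = 2054


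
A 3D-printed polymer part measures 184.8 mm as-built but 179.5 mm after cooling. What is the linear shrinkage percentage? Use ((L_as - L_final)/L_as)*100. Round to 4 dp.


Shrinkage = ((184.8-179.5)/184.8)*100 = 2.868 %


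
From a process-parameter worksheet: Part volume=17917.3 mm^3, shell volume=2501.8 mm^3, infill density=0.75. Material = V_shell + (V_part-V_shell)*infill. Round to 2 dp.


V_infill = (17917.3 - 2501.8) * 0.75 = 11561.63
V_total = 2501.8 + 11561.63 = 14063.43 mm^3


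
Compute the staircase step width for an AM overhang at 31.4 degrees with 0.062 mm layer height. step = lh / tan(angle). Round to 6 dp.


step = 0.062 / tan(31.4) = 0.101572 mm


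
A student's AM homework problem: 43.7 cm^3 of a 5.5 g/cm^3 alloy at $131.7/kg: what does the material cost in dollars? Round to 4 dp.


Mass = 43.7*5.5/1000 = 0.24035 kg
Cost = 0.24035 * 131.7 = 31.6541 $


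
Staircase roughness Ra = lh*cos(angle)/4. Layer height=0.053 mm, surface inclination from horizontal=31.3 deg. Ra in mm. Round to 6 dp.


Ra = 0.053 * cos(31.3) / 4 = 0.011322 mm


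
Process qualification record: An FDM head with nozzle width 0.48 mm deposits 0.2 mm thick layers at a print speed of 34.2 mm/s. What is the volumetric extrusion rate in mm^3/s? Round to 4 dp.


Rate = 0.48 * 0.2 * 34.2 = 3.2832 mm^3/s


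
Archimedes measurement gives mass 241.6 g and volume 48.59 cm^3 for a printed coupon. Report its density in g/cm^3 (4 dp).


rho = 241.6 / 48.59 = 4.9722 g/cm^3


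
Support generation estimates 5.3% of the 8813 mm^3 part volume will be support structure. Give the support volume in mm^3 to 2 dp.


V_support = 8813 * 0.053 = 467.09 mm^3


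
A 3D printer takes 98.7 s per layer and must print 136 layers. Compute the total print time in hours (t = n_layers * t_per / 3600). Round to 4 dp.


t = 136 * 98.7 / 3600 = 3.7287 hrs


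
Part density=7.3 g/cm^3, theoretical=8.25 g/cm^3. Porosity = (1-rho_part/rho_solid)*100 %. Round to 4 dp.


Porosity = (1-7.3/8.25)*100 = 11.5152 %


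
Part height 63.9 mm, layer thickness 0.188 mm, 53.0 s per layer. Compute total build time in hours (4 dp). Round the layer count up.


Layers = ceil(63.9/0.188) = 340
t = 340 * 53.0 / 3600 = 5.0056 hrs


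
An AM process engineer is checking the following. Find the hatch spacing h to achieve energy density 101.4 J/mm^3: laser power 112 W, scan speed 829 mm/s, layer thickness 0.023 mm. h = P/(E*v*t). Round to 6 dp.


h = 112 / (101.4*829*0.023) = 0.057929 mm


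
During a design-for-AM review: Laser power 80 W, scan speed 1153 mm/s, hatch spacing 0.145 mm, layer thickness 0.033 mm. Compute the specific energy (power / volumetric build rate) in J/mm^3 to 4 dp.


Build rate = 1153 * 0.145 * 0.033 = 5.517105 mm^3/s
SE = 80 / 5.517105 = 14.5004 J/mm^3


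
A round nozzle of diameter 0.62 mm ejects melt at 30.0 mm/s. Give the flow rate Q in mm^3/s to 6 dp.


A = pi*(0.62/2)^2 = 0.30190705 mm^2
Q = 0.30190705 * 30.0 = 9.057212 mm^3/s


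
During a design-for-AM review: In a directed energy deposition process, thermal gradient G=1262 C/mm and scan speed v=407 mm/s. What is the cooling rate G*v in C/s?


CR = 1262 * 407 = 513634 C/s


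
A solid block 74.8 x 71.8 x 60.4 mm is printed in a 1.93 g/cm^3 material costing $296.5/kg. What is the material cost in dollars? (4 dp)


V = 74.8 * 71.8 * 60.4 = 324386.656 mm^3 = 324.386656 cm^3
Mass = 324.386656 * 1.93 / 1000 = 0.62606625 kg
Cost = 0.62606625 * 296.5 = 185.6286 $


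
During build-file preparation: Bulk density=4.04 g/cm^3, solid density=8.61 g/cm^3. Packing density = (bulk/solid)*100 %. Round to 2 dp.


Packing = (4.04/8.61)*100 = 46.92 %


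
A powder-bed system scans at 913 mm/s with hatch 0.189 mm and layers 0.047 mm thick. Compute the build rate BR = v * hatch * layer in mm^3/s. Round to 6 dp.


Rate = 913 * 0.189 * 0.047 = 8.110179 mm^3/s


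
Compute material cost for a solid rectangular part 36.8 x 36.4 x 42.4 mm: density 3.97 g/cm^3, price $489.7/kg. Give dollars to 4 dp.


V = 36.8 * 36.4 * 42.4 = 56795.648 mm^3 = 56.795648 cm^3
Mass = 56.795648 * 3.97 / 1000 = 0.22547872 kg
Cost = 0.22547872 * 489.7 = 110.4169 $


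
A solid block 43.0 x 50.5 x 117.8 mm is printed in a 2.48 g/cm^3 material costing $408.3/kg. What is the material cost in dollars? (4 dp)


V = 43.0 * 50.5 * 117.8 = 255802.7 mm^3 = 255.8027 cm^3
Mass = 255.8027 * 2.48 / 1000 = 0.6343907 kg
Cost = 0.6343907 * 408.3 = 259.0217 $


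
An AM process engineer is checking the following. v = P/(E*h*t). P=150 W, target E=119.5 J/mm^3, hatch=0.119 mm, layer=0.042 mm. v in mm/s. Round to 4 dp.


v = 150 / (119.5*0.119*0.042) = 251.1465 mm/s


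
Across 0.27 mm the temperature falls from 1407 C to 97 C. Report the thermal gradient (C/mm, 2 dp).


G = (1407-97)/0.27 = 4851.85 C/mm


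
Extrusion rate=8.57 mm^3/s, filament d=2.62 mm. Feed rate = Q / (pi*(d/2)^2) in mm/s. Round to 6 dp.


A = pi*(2.62/2)^2 = 5.391287
v = 8.57 / 5.391287 = 1.589602 mm/s


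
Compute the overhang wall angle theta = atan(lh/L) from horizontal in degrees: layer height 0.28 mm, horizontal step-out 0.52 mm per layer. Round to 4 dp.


angle = atan(0.28/0.52) = 28.3008 degrees


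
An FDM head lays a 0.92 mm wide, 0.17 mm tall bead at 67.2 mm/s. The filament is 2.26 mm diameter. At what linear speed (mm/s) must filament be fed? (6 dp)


Q = 0.92 * 0.17 * 67.2 = 10.51008 mm^3/s
A_fil = pi*(2.26/2)^2 = 4.01149966 mm^2
v_feed = 10.51008 / 4.01149966 = 2.619988 mm/s


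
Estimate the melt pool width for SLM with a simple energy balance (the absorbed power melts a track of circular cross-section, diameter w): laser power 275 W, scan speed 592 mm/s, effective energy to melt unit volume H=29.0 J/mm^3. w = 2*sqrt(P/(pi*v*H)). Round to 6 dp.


w = 2*sqrt(275/(pi*592*29.0)) = 0.142811 mm


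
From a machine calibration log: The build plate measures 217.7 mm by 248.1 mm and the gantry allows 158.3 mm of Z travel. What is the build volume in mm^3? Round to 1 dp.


V = 217.7 * 248.1 * 158.3 = 8549999.9 mm^3


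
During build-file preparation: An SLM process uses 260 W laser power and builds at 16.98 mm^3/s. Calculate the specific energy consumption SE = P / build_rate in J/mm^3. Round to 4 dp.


SE = 260 / 16.98 = 15.3121 J/mm^3


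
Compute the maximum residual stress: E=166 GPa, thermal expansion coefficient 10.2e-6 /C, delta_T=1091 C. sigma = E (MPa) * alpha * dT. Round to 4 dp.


sigma = 166*1000 * 10.2e-6 * 1091 = 1847.2812 MPa


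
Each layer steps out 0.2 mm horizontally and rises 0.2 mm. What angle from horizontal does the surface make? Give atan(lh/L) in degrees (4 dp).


angle = atan(0.2/0.2) = 45.0 degrees


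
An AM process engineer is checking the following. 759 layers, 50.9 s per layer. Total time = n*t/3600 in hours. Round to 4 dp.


t = 759 * 50.9 / 3600 = 10.7314 hrs


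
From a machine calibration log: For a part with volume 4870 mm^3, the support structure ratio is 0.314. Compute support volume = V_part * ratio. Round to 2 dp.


V_support = 4870 * 0.314 = 1529.18 mm^3


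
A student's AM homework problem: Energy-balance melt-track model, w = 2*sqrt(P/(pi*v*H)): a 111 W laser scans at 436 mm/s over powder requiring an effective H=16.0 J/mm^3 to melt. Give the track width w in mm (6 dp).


w = 2*sqrt(111/(pi*436*16.0)) = 0.142336 mm


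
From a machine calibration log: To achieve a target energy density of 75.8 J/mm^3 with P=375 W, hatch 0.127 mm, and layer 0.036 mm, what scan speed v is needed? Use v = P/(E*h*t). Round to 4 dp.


v = 375 / (75.8*0.127*0.036) = 1082.0712 mm/s


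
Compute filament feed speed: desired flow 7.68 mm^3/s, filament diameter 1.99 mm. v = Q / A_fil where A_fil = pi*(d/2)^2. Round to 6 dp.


A = pi*(1.99/2)^2 = 3.110255
v = 7.68 / 3.110255 = 2.469251 mm/s


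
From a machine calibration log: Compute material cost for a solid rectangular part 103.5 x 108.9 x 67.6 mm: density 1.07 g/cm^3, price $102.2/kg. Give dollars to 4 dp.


V = 103.5 * 108.9 * 67.6 = 761929.74 mm^3 = 761.92974 cm^3
Mass = 761.92974 * 1.07 / 1000 = 0.81526482 kg
Cost = 0.81526482 * 102.2 = 83.3201 $


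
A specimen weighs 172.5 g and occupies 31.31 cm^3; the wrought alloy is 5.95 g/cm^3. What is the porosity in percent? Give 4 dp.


rho_part = 172.5 / 31.31 = 5.50942191 g/cm^3
Porosity = (1 - 5.50942191/5.95)*100 = 7.4047 %


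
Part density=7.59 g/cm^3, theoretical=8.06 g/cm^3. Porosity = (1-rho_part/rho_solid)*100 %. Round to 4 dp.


Porosity = (1-7.59/8.06)*100 = 5.8313 %


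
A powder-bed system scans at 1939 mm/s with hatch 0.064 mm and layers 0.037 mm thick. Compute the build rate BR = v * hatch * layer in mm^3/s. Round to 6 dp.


Rate = 1939 * 0.064 * 0.037 = 4.591552 mm^3/s


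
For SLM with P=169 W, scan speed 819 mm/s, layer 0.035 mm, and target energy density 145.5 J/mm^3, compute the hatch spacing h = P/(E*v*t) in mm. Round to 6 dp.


h = 169 / (145.5*819*0.035) = 0.04052 mm


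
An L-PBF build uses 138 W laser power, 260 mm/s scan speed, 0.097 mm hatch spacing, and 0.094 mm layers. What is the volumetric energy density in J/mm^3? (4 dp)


E = 138 / (260*0.097*0.094) = 58.2111 J/mm^3


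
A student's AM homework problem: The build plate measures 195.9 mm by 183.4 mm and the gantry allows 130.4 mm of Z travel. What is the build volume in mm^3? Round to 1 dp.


V = 195.9 * 183.4 * 130.4 = 4685019.0 mm^3


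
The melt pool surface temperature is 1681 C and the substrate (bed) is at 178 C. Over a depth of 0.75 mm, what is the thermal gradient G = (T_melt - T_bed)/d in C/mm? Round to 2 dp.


G = (1681-178)/0.75 = 2004.0 C/mm


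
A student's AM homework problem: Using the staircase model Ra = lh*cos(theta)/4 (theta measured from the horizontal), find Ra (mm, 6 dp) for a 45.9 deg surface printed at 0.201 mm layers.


Ra = 0.201 * cos(45.9) / 4 = 0.03497 mm


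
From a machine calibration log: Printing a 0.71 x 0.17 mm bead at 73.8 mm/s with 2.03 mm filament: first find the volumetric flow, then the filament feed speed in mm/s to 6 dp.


Q = 0.71 * 0.17 * 73.8 = 8.90766 mm^3/s
A_fil = pi*(2.03/2)^2 = 3.23654729 mm^2
v_feed = 8.90766 / 3.23654729 = 2.752211 mm/s


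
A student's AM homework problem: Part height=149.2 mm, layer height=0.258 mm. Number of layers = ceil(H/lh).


Layers = ceil(149.2/0.258) = 579


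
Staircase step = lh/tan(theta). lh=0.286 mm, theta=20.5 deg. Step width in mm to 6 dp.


step = 0.286 / tan(20.5) = 0.764942 mm


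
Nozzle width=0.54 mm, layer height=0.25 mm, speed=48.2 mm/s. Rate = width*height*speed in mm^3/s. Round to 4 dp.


Rate = 0.54 * 0.25 * 48.2 = 6.507 mm^3/s


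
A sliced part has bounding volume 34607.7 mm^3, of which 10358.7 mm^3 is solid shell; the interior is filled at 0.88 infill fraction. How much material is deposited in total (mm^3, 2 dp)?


V_infill = (34607.7 - 10358.7) * 0.88 = 21339.12
V_total = 10358.7 + 21339.12 = 31697.82 mm^3


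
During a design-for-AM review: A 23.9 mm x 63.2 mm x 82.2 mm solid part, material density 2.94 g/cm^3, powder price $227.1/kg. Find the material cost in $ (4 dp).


V = 23.9 * 63.2 * 82.2 = 124161.456 mm^3 = 124.161456 cm^3
Mass = 124.161456 * 2.94 / 1000 = 0.36503468 kg
Cost = 0.36503468 * 227.1 = 82.8994 $


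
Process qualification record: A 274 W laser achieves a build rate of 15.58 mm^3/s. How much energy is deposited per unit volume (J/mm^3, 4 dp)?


SE = 274 / 15.58 = 17.5866 J/mm^3


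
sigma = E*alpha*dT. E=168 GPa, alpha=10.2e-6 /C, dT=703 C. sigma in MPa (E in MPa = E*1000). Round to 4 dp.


sigma = 168*1000 * 10.2e-6 * 703 = 1204.6608 MPa


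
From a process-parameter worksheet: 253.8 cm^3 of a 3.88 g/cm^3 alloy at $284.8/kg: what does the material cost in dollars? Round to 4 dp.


Mass = 253.8*3.88/1000 = 0.984744 kg
Cost = 0.984744 * 284.8 = 280.4551 $


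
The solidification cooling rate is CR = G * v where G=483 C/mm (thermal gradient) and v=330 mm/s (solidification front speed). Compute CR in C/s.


CR = 483 * 330 = 159390 C/s


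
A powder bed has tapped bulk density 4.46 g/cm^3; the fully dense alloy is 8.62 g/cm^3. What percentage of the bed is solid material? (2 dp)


Packing = (4.46/8.62)*100 = 51.74 %


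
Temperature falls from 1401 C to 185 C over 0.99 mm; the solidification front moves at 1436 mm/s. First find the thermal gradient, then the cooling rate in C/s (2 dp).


G = (1401-185)/0.99 = 1228.28282828 C/mm
CR = 1228.28282828 * 1436 = 1763814.14 C/s


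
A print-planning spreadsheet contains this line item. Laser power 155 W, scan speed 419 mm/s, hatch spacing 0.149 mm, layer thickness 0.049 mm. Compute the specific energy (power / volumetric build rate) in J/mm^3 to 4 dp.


Build rate = 419 * 0.149 * 0.049 = 3.059119 mm^3/s
SE = 155 / 3.059119 = 50.6682 J/mm^3


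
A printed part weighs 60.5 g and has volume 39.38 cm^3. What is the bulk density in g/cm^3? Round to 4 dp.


rho = 60.5 / 39.38 = 1.5363 g/cm^3


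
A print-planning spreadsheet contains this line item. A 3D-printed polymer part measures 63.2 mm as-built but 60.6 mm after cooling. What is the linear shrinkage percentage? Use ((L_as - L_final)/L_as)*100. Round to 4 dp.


Shrinkage = ((63.2-60.6)/63.2)*100 = 4.1139 %


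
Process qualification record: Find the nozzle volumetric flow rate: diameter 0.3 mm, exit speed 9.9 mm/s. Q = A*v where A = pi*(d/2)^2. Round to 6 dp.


A = pi*(0.3/2)^2 = 0.07068583 mm^2
Q = 0.07068583 * 9.9 = 0.69979 mm^3/s


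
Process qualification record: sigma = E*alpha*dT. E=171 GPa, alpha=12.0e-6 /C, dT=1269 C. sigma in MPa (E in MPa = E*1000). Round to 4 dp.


sigma = 171*1000 * 12.0e-6 * 1269 = 2603.988 MPa


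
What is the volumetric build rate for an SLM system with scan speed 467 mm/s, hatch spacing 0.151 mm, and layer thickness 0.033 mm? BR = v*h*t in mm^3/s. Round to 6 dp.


Rate = 467 * 0.151 * 0.033 = 2.327061 mm^3/s


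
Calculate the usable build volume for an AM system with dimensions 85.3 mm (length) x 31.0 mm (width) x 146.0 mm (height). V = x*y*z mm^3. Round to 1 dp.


V = 85.3 * 31.0 * 146.0 = 386067.8 mm^3


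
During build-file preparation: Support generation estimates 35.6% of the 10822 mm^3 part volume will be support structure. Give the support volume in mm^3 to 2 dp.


V_support = 10822 * 0.356 = 3852.63 mm^3


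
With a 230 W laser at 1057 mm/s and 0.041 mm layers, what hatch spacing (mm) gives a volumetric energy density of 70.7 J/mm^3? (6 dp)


h = 230 / (70.7*1057*0.041) = 0.075067 mm


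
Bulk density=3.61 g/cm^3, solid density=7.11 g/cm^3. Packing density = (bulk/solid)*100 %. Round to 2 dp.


Packing = (3.61/7.11)*100 = 50.77 %


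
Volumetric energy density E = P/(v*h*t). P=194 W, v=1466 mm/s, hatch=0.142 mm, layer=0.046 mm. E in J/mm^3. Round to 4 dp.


E = 194 / (1466*0.142*0.046) = 20.2592 J/mm^3


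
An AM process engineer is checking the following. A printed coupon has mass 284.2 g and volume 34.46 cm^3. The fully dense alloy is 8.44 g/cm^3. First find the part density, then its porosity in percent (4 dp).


rho_part = 284.2 / 34.46 = 8.24724318 g/cm^3
Porosity = (1 - 8.24724318/8.44)*100 = 2.2838 %


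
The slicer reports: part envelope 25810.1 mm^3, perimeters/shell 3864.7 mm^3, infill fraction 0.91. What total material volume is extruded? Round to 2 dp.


V_infill = (25810.1 - 3864.7) * 0.91 = 19970.31
V_total = 3864.7 + 19970.31 = 23835.01 mm^3


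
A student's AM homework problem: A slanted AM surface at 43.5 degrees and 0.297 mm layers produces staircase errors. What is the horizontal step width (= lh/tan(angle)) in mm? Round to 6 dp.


step = 0.297 / tan(43.5) = 0.312973 mm


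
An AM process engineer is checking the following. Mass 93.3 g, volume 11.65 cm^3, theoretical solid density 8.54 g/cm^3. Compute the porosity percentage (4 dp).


rho_part = 93.3 / 11.65 = 8.00858369 g/cm^3
Porosity = (1 - 8.00858369/8.54)*100 = 6.2227 %


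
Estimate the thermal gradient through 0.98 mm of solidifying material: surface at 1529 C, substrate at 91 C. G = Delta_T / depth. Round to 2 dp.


G = (1529-91)/0.98 = 1467.35 C/mm


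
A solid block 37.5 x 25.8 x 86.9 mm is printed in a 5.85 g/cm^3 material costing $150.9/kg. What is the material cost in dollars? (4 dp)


V = 37.5 * 25.8 * 86.9 = 84075.75 mm^3 = 84.07575 cm^3
Mass = 84.07575 * 5.85 / 1000 = 0.49184314 kg
Cost = 0.49184314 * 150.9 = 74.2191 $


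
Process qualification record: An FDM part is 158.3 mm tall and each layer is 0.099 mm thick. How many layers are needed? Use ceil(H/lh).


Layers = ceil(158.3/0.099) = 1599


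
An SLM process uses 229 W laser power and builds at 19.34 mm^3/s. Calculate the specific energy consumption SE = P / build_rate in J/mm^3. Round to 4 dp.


SE = 229 / 19.34 = 11.8407 J/mm^3


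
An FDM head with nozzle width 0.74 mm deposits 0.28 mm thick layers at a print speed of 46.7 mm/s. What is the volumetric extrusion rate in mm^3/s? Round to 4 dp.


Rate = 0.74 * 0.28 * 46.7 = 9.6762 mm^3/s


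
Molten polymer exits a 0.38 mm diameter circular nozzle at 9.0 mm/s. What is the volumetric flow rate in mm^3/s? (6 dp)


A = pi*(0.38/2)^2 = 0.11341149 mm^2
Q = 0.11341149 * 9.0 = 1.020703 mm^3/s


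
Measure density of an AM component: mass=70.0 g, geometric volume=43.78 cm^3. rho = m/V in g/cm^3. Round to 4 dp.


rho = 70.0 / 43.78 = 1.5989 g/cm^3


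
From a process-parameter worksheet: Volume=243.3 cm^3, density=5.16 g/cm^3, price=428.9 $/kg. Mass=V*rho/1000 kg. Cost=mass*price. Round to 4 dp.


Mass = 243.3*5.16/1000 = 1.255428 kg
Cost = 1.255428 * 428.9 = 538.4531 $


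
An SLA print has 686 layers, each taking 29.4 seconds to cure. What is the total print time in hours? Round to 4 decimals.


t = 686 * 29.4 / 3600 = 5.6023 hrs


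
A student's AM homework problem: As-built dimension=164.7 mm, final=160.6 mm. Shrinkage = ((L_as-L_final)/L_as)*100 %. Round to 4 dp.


Shrinkage = ((164.7-160.6)/164.7)*100 = 2.4894 %


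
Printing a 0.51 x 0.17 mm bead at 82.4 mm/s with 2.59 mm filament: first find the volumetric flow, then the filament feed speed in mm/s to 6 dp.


Q = 0.51 * 0.17 * 82.4 = 7.14408 mm^3/s
A_fil = pi*(2.59/2)^2 = 5.26852942 mm^2
v_feed = 7.14408 / 5.26852942 = 1.355991 mm/s


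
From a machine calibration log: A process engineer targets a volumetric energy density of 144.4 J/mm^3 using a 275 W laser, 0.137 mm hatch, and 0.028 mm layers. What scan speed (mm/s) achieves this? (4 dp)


v = 275 / (144.4*0.137*0.028) = 496.463 mm/s


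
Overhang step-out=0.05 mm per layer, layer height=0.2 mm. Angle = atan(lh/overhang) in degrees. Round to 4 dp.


angle = atan(0.2/0.05) = 75.9638 degrees


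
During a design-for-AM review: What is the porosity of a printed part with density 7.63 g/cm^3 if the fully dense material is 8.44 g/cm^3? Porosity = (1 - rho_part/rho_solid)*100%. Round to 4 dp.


Porosity = (1-7.63/8.44)*100 = 9.5972 %


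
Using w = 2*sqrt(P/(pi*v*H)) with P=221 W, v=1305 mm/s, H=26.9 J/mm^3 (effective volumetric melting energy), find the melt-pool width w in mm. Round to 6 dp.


w = 2*sqrt(221/(pi*1305*26.9)) = 0.08953 mm


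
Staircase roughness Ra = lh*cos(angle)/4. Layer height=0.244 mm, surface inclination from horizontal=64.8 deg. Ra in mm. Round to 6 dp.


Ra = 0.244 * cos(64.8) / 4 = 0.025973 mm


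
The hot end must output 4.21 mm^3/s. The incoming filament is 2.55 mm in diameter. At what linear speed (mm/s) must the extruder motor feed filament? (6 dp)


A = pi*(2.55/2)^2 = 5.107052
v = 4.21 / 5.107052 = 0.82435 mm/s


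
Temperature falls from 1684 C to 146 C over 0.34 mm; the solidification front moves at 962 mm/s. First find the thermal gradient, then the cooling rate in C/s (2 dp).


G = (1684-146)/0.34 = 4523.52941176 C/mm
CR = 4523.52941176 * 962 = 4351635.29 C/s


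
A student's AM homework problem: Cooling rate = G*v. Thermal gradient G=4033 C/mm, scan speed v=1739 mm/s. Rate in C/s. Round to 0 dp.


CR = 4033 * 1739 = 7013387 C/s


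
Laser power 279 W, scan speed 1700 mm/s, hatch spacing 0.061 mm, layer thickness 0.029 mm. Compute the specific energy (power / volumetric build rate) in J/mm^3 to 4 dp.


Build rate = 1700 * 0.061 * 0.029 = 3.0073 mm^3/s
SE = 279 / 3.0073 = 92.7742 J/mm^3


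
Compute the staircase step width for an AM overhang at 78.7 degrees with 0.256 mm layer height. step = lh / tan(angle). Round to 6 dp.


step = 0.256 / tan(78.7) = 0.051154 mm


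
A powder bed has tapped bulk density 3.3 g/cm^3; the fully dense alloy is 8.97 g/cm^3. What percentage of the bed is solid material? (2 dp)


Packing = (3.3/8.97)*100 = 36.79 %


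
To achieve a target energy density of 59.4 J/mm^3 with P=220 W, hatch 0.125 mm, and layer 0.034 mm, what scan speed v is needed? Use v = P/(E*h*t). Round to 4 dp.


v = 220 / (59.4*0.125*0.034) = 871.4597 mm/s


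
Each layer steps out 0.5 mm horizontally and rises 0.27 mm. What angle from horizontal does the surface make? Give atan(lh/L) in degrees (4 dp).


angle = atan(0.27/0.5) = 28.369 degrees


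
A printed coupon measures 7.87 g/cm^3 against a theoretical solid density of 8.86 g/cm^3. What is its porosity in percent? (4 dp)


Porosity = (1-7.87/8.86)*100 = 11.1738 %


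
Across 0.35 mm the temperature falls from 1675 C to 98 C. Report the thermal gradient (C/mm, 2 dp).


G = (1675-98)/0.35 = 4505.71 C/mm


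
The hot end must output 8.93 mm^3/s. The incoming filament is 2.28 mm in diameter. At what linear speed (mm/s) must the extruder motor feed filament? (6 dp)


A = pi*(2.28/2)^2 = 4.082814
v = 8.93 / 4.082814 = 2.187217 mm/s


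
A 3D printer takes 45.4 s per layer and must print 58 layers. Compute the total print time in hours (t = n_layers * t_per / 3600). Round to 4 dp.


t = 58 * 45.4 / 3600 = 0.7314 hrs


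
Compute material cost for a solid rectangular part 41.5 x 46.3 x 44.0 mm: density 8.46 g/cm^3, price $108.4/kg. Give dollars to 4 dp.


V = 41.5 * 46.3 * 44.0 = 84543.8 mm^3 = 84.5438 cm^3
Mass = 84.5438 * 8.46 / 1000 = 0.71524055 kg
Cost = 0.71524055 * 108.4 = 77.5321 $


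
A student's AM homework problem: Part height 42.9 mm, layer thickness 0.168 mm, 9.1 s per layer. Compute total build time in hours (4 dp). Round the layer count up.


Layers = ceil(42.9/0.168) = 256
t = 256 * 9.1 / 3600 = 0.6471 hrs


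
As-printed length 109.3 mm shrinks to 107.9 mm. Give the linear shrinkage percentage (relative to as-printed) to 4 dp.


Shrinkage = ((109.3-107.9)/109.3)*100 = 1.2809 %


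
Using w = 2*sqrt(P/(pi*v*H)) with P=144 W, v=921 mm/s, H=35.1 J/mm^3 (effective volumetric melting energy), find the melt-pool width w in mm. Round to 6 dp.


w = 2*sqrt(144/(pi*921*35.1)) = 0.07531 mm


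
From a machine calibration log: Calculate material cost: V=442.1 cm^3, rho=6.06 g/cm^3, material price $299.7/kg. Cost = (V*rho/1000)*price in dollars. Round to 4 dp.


Mass = 442.1*6.06/1000 = 2.679126 kg
Cost = 2.679126 * 299.7 = 802.9341 $


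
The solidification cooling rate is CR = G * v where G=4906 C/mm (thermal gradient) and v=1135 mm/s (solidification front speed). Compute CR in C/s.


CR = 4906 * 1135 = 5568310 C/s


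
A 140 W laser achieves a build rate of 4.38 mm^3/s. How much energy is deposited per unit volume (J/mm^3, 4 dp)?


SE = 140 / 4.38 = 31.9635 J/mm^3


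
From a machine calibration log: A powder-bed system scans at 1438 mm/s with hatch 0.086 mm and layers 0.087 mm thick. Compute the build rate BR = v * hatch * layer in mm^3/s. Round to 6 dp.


Rate = 1438 * 0.086 * 0.087 = 10.759116 mm^3/s


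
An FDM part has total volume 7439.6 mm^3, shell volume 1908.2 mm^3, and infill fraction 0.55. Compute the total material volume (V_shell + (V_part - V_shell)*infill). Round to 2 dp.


V_infill = (7439.6 - 1908.2) * 0.55 = 3042.27
V_total = 1908.2 + 3042.27 = 4950.47 mm^3


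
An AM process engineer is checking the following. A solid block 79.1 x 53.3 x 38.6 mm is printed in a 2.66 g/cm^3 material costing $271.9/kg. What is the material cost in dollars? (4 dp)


V = 79.1 * 53.3 * 38.6 = 162738.758 mm^3 = 162.738758 cm^3
Mass = 162.738758 * 2.66 / 1000 = 0.4328851 kg
Cost = 0.4328851 * 271.9 = 117.7015 $


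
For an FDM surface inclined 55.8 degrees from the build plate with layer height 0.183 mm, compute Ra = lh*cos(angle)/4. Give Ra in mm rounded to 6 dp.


Ra = 0.183 * cos(55.8) / 4 = 0.025715 mm


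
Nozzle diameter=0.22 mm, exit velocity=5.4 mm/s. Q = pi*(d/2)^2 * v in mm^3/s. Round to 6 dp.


A = pi*(0.22/2)^2 = 0.03801327 mm^2
Q = 0.03801327 * 5.4 = 0.205272 mm^3/s


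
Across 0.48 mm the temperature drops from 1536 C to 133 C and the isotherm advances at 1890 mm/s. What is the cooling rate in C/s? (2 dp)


G = (1536-133)/0.48 = 2922.91666667 C/mm
CR = 2922.91666667 * 1890 = 5524312.5 C/s


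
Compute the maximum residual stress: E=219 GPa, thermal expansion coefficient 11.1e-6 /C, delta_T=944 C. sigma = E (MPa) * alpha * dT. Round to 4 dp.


sigma = 219*1000 * 11.1e-6 * 944 = 2294.7696 MPa


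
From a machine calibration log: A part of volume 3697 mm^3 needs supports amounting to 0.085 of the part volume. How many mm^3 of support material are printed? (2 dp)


V_support = 3697 * 0.085 = 314.25 mm^3


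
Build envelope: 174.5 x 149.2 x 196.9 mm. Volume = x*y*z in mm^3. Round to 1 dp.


V = 174.5 * 149.2 * 196.9 = 5126370.3 mm^3


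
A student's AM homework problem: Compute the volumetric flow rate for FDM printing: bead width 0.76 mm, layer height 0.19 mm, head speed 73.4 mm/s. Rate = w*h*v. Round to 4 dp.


Rate = 0.76 * 0.19 * 73.4 = 10.599 mm^3/s


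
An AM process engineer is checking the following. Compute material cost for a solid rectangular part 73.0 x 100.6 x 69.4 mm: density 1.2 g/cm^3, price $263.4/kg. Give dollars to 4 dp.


V = 73.0 * 100.6 * 69.4 = 509659.72 mm^3 = 509.65972 cm^3
Mass = 509.65972 * 1.2 / 1000 = 0.61159166 kg
Cost = 0.61159166 * 263.4 = 161.0932 $
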